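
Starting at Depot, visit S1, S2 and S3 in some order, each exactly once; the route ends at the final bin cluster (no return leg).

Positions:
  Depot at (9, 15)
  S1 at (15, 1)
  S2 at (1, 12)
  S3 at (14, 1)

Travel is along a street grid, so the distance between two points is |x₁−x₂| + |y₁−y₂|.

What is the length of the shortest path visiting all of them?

There are 3! = 6 possible orderings.
Depot - S1 - S2 - S3: 20+25+24 = 69
Depot - S1 - S3 - S2: 20+1+24 = 45
Depot - S2 - S1 - S3: 11+25+1 = 37
Depot - S2 - S3 - S1: 11+24+1 = 36
Depot - S3 - S1 - S2: 19+1+25 = 45
Depot - S3 - S2 - S1: 19+24+25 = 68
The minimum is 36.
One shortest path: Depot → S2 → S3 → S1.

36 — the minimum one-way total.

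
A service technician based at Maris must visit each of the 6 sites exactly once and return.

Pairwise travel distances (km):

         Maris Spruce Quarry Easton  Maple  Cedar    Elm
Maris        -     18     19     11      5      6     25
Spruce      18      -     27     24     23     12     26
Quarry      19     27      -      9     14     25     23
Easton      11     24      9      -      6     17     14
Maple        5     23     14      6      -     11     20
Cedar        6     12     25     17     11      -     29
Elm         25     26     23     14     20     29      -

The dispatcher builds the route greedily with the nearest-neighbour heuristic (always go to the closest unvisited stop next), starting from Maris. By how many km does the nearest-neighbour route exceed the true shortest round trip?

Maris: Maple=5, Cedar=6, Easton=11, Spruce=18, Quarry=19, Elm=25 ⇒ Maple
Maple: Easton=6, Cedar=11, Quarry=14, Elm=20, Spruce=23 ⇒ Easton
Easton: Quarry=9, Elm=14, Cedar=17, Spruce=24 ⇒ Quarry
Quarry: Elm=23, Cedar=25, Spruce=27 ⇒ Elm
Elm: Spruce=26, Cedar=29 ⇒ Spruce
Spruce: Cedar=12 ⇒ Cedar
NN route Maris → Maple → Easton → Quarry → Elm → Spruce → Cedar → Maris costs 87.
Optimal: Maris → Maple → Quarry → Easton → Elm → Spruce → Cedar → Maris costs 86 (by enumerating all 360 distinct tours).
Excess = 87 − 86 = 1.

The nearest-neighbour route is 1 km longer than optimal.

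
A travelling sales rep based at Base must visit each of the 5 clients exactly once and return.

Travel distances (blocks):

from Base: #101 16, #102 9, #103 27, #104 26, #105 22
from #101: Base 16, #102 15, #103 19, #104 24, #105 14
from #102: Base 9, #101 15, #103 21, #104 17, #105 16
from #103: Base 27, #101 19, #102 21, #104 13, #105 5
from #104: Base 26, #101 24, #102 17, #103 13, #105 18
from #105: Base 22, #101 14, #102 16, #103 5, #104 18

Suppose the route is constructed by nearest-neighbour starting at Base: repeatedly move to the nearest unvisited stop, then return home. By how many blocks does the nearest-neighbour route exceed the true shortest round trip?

Base: #102=9, #101=16, #105=22, #104=26, #103=27 ⇒ #102
#102: #101=15, #105=16, #104=17, #103=21 ⇒ #101
#101: #105=14, #103=19, #104=24 ⇒ #105
#105: #103=5, #104=18 ⇒ #103
#103: #104=13 ⇒ #104
NN route Base → #102 → #101 → #105 → #103 → #104 → Base costs 82.
Optimal: Base → #101 → #105 → #103 → #104 → #102 → Base costs 74 (by enumerating all 60 distinct tours).
Excess = 82 − 74 = 8.

8 blocks longer than the optimal tour.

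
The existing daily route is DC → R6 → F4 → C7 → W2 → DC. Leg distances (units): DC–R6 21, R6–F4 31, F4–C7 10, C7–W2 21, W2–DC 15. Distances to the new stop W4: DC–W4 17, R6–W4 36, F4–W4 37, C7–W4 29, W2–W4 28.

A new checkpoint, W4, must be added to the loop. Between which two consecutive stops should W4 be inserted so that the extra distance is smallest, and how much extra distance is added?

Minimum extra distance: 30, inserting W4 between W2 and DC.

Insertion cost between consecutive stops i–j is d(i,W4) + d(W4,j) − d(i,j):
  between DC and R6: 17 + 36 − 21 = 32
  between R6 and F4: 36 + 37 − 31 = 42
  between F4 and C7: 37 + 29 − 10 = 56
  between C7 and W2: 29 + 28 − 21 = 36
  between W2 and DC: 28 + 17 − 15 = 30
Cheapest insertion is between W2 and DC, adding 30.
New total = 98 + 30 = 128.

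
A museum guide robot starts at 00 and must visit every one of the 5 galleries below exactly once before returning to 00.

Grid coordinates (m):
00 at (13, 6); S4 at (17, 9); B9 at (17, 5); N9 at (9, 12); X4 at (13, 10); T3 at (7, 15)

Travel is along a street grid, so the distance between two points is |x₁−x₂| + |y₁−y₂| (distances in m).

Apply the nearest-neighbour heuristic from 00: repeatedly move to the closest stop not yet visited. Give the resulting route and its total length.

Nearest-neighbour total = 48 m; route 00 → X4 → S4 → B9 → N9 → T3 → 00.

At 00 the remaining stops are X4 4, B9 5, S4 7, N9 10, T3 15; go to X4.
At X4 the remaining stops are S4 5, N9 6, B9 9, T3 11; go to S4.
At S4 the remaining stops are B9 4, N9 11, T3 16; go to B9.
At B9 the remaining stops are N9 15, T3 20; go to N9.
At N9 the remaining stops are T3 5; go to T3.
Return T3→00: 15.
Total = 4 + 5 + 4 + 15 + 5 + 15 = 48.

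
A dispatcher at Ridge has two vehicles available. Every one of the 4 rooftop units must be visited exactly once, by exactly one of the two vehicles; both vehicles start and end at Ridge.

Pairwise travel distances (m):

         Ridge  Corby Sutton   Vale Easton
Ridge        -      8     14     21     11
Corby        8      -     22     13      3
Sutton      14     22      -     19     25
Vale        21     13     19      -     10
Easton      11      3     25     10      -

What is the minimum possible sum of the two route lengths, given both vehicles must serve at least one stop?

Try each way of splitting the stops between the two vehicles (each non-empty) and, for each split, find the best tour for each vehicle:
  {Corby} + {Sutton, Vale, Easton}: 16 + 54 = 70
  {Sutton} + {Corby, Vale, Easton}: 28 + 42 = 70
  {Corby, Sutton} + {Vale, Easton}: 44 + 42 = 86
  {Vale} + {Corby, Sutton, Easton}: 42 + 50 = 92
  {Corby, Vale} + {Sutton, Easton}: 42 + 50 = 92
  {Sutton, Vale} + {Corby, Easton}: 54 + 22 = 76
  … (7 splits in total)
Best: vehicle 1 Ridge → Corby → Ridge = 16; vehicle 2 Ridge → Sutton → Vale → Easton → Ridge = 54; combined 70.

Minimum combined distance: 70 m.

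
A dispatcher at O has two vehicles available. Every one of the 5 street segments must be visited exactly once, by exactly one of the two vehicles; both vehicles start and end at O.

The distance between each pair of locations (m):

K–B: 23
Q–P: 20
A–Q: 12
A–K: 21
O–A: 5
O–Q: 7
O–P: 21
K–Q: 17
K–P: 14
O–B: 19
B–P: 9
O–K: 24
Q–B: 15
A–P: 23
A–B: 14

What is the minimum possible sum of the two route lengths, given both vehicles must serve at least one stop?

76 m — the smallest possible combined total.

There are 2^4 − 1 = 15 ways to divide the 5 stops into two non-empty groups. For each, the best each vehicle can do is its own shortest tour through its group:
  {A} + {K, Q, B, P}: 10 + 66 = 76
  {K} + {A, Q, B, P}: 48 + 55 = 103
  {A, K} + {Q, B, P}: 50 + 52 = 102
  {Q} + {A, K, B, P}: 14 + 66 = 80
  {A, Q} + {K, B, P}: 24 + 66 = 90
  {K, Q} + {A, B, P}: 48 + 49 = 97
  … (15 splits in total)
Best: vehicle 1 O → A → O = 10; vehicle 2 O → Q → K → P → B → O = 66; combined 76.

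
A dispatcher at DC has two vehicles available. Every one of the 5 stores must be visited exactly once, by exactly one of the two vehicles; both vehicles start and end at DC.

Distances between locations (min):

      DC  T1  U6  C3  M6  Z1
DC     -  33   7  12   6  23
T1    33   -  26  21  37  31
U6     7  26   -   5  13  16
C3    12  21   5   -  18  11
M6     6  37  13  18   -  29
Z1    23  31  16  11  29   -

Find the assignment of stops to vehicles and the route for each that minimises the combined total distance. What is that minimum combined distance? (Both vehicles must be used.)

Minimum combined distance: 99 min.

Check every non-empty split of the stops between the two vehicles; for each half take its own optimal tour:
  {T1} + {U6, C3, M6, Z1}: 66 + 58 = 124
  {U6} + {T1, C3, M6, Z1}: 14 + 97 = 111
  {T1, U6} + {C3, M6, Z1}: 66 + 58 = 124
  {C3} + {T1, U6, M6, Z1}: 24 + 97 = 121
  {T1, C3} + {U6, M6, Z1}: 66 + 58 = 124
  {U6, C3} + {T1, M6, Z1}: 24 + 97 = 121
  … (15 splits in total)
  {M6} + {T1, U6, C3, Z1}: 12 + 87 = 99  ← best
Best: vehicle 1 DC → M6 → DC = 12; vehicle 2 DC → T1 → Z1 → C3 → U6 → DC = 87; combined 99.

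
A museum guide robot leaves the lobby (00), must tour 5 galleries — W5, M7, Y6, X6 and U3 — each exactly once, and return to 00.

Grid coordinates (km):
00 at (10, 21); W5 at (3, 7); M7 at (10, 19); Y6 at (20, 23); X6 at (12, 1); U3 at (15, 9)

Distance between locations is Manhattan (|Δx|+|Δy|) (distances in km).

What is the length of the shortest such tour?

00-W5-M7-Y6-X6-U3-00: 21+19+14+30+11+17 = 112
00-W5-M7-Y6-U3-X6-00: 21+19+14+19+11+22 = 106
00-W5-M7-X6-Y6-U3-00: 21+19+20+30+19+17 = 126
00-W5-M7-X6-U3-Y6-00: 21+19+20+11+19+12 = 102
00-W5-M7-U3-Y6-X6-00: 21+19+15+19+30+22 = 126
00-W5-M7-U3-X6-Y6-00: 21+19+15+11+30+12 = 108
00-W5-Y6-M7-X6-U3-00: 21+33+14+20+11+17 = 116
00-W5-Y6-M7-U3-X6-00: 21+33+14+15+11+22 = 116
00-W5-Y6-X6-M7-U3-00: 21+33+30+20+15+17 = 136
00-W5-Y6-X6-U3-M7-00: 21+33+30+11+15+2 = 112
00-W5-Y6-U3-M7-X6-00: 21+33+19+15+20+22 = 130
00-W5-Y6-U3-X6-M7-00: 21+33+19+11+20+2 = 106
00-W5-X6-M7-Y6-U3-00: 21+15+20+14+19+17 = 106
00-W5-X6-M7-U3-Y6-00: 21+15+20+15+19+12 = 102
… (46 more)
00-M7-W5-X6-U3-Y6-00: 2+19+15+11+19+12 = 78  ← best
The minimum is 78.
One optimal route: 00 → M7 → W5 → X6 → U3 → Y6 → 00 (or its reverse).

Shortest round trip = 78 km.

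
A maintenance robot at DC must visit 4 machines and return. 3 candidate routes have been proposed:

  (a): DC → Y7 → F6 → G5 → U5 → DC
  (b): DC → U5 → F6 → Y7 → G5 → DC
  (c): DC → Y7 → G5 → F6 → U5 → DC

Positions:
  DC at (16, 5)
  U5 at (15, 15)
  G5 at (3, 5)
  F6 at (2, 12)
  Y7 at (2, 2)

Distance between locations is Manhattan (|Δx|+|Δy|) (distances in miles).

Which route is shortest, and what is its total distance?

(a): 17 + 10 + 8 + 22 + 11 = 68
(b): 11 + 16 + 10 + 4 + 13 = 54
(c): 17 + 4 + 8 + 16 + 11 = 56

54 miles — (b) is the shortest.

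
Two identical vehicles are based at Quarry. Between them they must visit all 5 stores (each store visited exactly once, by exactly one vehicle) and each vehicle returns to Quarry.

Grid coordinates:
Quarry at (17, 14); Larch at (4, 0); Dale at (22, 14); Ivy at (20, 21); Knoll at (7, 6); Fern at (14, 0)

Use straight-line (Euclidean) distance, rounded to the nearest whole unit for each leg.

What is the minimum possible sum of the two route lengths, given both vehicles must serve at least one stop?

64 — the smallest possible combined total.

There are 2^4 − 1 = 15 ways to divide the 5 stops into two non-empty groups. For each, the best each vehicle can do is its own shortest tour through its group:
  {Larch} + {Dale, Ivy, Knoll, Fern}: 38 + 53 = 91
  {Dale} + {Larch, Ivy, Knoll, Fern}: 10 + 59 = 69
  {Larch, Dale} + {Ivy, Knoll, Fern}: 47 + 51 = 98
  {Ivy} + {Larch, Dale, Knoll, Fern}: 16 + 51 = 67
  {Larch, Ivy} + {Dale, Knoll, Fern}: 53 + 43 = 96
  {Dale, Ivy} + {Larch, Knoll, Fern}: 20 + 44 = 64
  … (15 splits in total)
Best: vehicle 1 Quarry → Dale → Ivy → Quarry = 20; vehicle 2 Quarry → Knoll → Larch → Fern → Quarry = 44; combined 64.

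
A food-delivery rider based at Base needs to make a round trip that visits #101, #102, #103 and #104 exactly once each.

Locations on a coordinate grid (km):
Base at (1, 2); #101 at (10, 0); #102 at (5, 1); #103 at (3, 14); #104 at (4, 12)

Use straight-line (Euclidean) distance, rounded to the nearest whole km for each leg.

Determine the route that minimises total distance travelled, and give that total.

Shortest round trip = 36 km.

There are 12 distinct closed tours to check (reversals are equivalent).
Base-#101-#102-#103-#104-Base: 9+5+13+2+10 = 39
Base-#101-#102-#104-#103-Base: 9+5+11+2+12 = 39
Base-#101-#103-#102-#104-Base: 9+16+13+11+10 = 59
Base-#101-#103-#104-#102-Base: 9+16+2+11+4 = 42
Base-#101-#104-#102-#103-Base: 9+13+11+13+12 = 58
Base-#101-#104-#103-#102-Base: 9+13+2+13+4 = 41
Base-#102-#101-#103-#104-Base: 4+5+16+2+10 = 37
Base-#102-#101-#104-#103-Base: 4+5+13+2+12 = 36
Base-#102-#103-#101-#104-Base: 4+13+16+13+10 = 56
Base-#102-#104-#101-#103-Base: 4+11+13+16+12 = 56
Base-#103-#101-#102-#104-Base: 12+16+5+11+10 = 54
Base-#103-#102-#101-#104-Base: 12+13+5+13+10 = 53
The minimum is 36.
One optimal route: Base → #102 → #101 → #104 → #103 → Base (or its reverse).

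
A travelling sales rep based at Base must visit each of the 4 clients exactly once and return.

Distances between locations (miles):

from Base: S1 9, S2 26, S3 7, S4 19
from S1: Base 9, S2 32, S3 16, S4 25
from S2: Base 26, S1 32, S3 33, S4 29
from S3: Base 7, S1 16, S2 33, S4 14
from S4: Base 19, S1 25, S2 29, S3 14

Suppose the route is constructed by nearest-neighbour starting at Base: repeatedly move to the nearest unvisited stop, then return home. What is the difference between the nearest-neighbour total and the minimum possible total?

The nearest-neighbour route is 13 miles longer than optimal.

Base: S3=7, S1=9, S4=19, S2=26 ⇒ S3
S3: S4=14, S1=16, S2=33 ⇒ S4
S4: S1=25, S2=29 ⇒ S1
S1: S2=32 ⇒ S2
NN route Base → S3 → S4 → S1 → S2 → Base costs 104.
Optimal: Base → S1 → S2 → S4 → S3 → Base costs 91 (by enumerating all 12 distinct tours).
Excess = 104 − 91 = 13.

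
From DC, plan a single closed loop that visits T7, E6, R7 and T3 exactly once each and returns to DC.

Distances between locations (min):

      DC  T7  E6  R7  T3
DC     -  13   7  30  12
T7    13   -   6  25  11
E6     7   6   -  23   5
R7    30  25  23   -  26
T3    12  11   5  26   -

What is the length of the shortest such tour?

There are 12 distinct closed tours to check (reversals are equivalent).
DC→T7→E6→R7→T3→DC: 13+6+23+26+12 = 80
DC→T7→E6→T3→R7→DC: 13+6+5+26+30 = 80
DC→T7→R7→E6→T3→DC: 13+25+23+5+12 = 78
DC→T7→R7→T3→E6→DC: 13+25+26+5+7 = 76
DC→T7→T3→E6→R7→DC: 13+11+5+23+30 = 82
DC→T7→T3→R7→E6→DC: 13+11+26+23+7 = 80
DC→E6→T7→R7→T3→DC: 7+6+25+26+12 = 76
DC→E6→T7→T3→R7→DC: 7+6+11+26+30 = 80
DC→E6→R7→T7→T3→DC: 7+23+25+11+12 = 78
DC→E6→T3→T7→R7→DC: 7+5+11+25+30 = 78
DC→R7→T7→E6→T3→DC: 30+25+6+5+12 = 78
DC→R7→E6→T7→T3→DC: 30+23+6+11+12 = 82
The minimum is 76.
One optimal route: DC → T7 → R7 → T3 → E6 → DC (or its reverse).

76 min — the shortest possible round trip.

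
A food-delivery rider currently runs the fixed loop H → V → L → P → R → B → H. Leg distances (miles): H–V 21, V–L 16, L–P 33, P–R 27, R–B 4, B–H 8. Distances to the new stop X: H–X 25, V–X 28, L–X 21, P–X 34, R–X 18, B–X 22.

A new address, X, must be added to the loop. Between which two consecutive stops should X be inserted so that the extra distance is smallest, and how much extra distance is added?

Insertion cost between consecutive stops i–j is d(i,X) + d(X,j) − d(i,j):
  between H and V: 25 + 28 − 21 = 32
  between V and L: 28 + 21 − 16 = 33
  between L and P: 21 + 34 − 33 = 22
  between P and R: 34 + 18 − 27 = 25
  between R and B: 18 + 22 − 4 = 36
  between B and H: 22 + 25 − 8 = 39
Cheapest insertion is between L and P, adding 22.
New total = 109 + 22 = 131.

Minimum extra distance: 22 miles, inserting X between L and P.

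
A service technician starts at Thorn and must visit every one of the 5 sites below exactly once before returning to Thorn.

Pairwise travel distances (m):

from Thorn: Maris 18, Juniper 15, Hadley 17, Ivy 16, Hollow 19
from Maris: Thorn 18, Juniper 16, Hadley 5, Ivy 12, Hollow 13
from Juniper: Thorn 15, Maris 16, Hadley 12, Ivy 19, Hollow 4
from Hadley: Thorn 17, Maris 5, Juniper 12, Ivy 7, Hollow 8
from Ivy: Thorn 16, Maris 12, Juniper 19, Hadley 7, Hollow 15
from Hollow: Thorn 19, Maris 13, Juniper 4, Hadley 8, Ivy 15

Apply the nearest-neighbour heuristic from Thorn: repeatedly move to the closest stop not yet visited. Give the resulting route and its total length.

Thorn → [Juniper:15 / Ivy:16 / Hadley:17 / Maris:18 / Hollow:19] → Juniper (15)
Juniper → [Hollow:4 / Hadley:12 / Maris:16 / Ivy:19] → Hollow (4)
Hollow → [Hadley:8 / Maris:13 / Ivy:15] → Hadley (8)
Hadley → [Maris:5 / Ivy:7] → Maris (5)
Maris → [Ivy:12] → Ivy (12)
Return Ivy→Thorn: 16.
Total = 15 + 4 + 8 + 5 + 12 + 16 = 60.

Nearest-neighbour total = 60 m; route Thorn → Juniper → Hollow → Hadley → Maris → Ivy → Thorn.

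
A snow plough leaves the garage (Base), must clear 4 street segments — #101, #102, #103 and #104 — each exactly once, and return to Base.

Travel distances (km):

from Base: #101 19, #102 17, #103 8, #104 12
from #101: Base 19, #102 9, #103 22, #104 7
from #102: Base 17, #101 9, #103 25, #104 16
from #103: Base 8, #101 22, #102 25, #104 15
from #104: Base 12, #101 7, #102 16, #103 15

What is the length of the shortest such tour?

56 km — the shortest possible round trip.

Base → #101 → #102 → #103 → #104 → Base: 19+9+25+15+12 = 80
Base → #101 → #102 → #104 → #103 → Base: 19+9+16+15+8 = 67
Base → #101 → #103 → #102 → #104 → Base: 19+22+25+16+12 = 94
Base → #101 → #103 → #104 → #102 → Base: 19+22+15+16+17 = 89
Base → #101 → #104 → #102 → #103 → Base: 19+7+16+25+8 = 75
Base → #101 → #104 → #103 → #102 → Base: 19+7+15+25+17 = 83
Base → #102 → #101 → #103 → #104 → Base: 17+9+22+15+12 = 75
Base → #102 → #101 → #104 → #103 → Base: 17+9+7+15+8 = 56
Base → #102 → #103 → #101 → #104 → Base: 17+25+22+7+12 = 83
Base → #102 → #104 → #101 → #103 → Base: 17+16+7+22+8 = 70
Base → #103 → #101 → #102 → #104 → Base: 8+22+9+16+12 = 67
Base → #103 → #102 → #101 → #104 → Base: 8+25+9+7+12 = 61
The minimum is 56.
One optimal route: Base → #102 → #101 → #104 → #103 → Base (or its reverse).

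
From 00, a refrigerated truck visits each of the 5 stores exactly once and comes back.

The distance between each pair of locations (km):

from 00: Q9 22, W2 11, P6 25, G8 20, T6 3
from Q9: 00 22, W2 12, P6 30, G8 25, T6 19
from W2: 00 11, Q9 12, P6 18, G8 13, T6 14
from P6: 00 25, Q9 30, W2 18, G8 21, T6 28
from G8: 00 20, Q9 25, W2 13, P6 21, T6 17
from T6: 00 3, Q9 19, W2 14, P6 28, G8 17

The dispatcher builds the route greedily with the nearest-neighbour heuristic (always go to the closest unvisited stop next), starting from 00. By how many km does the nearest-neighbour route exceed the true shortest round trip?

From 00: T6=3, W2=11, G8=20, Q9=22, P6=25 → choose T6 (3).
From T6: W2=14, G8=17, Q9=19, P6=28 → choose W2 (14).
From W2: Q9=12, G8=13, P6=18 → choose Q9 (12).
From Q9: G8=25, P6=30 → choose G8 (25).
From G8: P6=21 → choose P6 (21).
NN route 00 → T6 → W2 → Q9 → G8 → P6 → 00 costs 100.
Optimal: 00 → Q9 → W2 → P6 → G8 → T6 → 00 costs 93 (by enumerating all 60 distinct tours).
Excess = 100 − 93 = 7.

7 km longer than the optimal tour.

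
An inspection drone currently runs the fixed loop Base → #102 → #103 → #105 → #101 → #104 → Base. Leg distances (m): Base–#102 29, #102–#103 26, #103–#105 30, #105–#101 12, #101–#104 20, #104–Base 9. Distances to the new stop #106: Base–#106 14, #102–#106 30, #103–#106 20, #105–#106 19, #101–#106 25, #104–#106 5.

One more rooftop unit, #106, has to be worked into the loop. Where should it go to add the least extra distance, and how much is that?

Minimum extra distance: 9 m, inserting #106 between #103 and #105.

Insertion cost between consecutive stops i–j is d(i,#106) + d(#106,j) − d(i,j):
  between Base and #102: 14 + 30 − 29 = 15
  between #102 and #103: 30 + 20 − 26 = 24
  between #103 and #105: 20 + 19 − 30 = 9
  between #105 and #101: 19 + 25 − 12 = 32
  between #101 and #104: 25 + 5 − 20 = 10
  between #104 and Base: 5 + 14 − 9 = 10
Cheapest insertion is between #103 and #105, adding 9.
New total = 126 + 9 = 135.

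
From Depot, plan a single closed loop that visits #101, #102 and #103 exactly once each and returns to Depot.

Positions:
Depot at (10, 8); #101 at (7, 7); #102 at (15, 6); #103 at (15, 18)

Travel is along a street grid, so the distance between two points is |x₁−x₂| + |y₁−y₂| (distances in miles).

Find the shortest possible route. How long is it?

Shortest round trip = 40 miles.

Depot - #101 - #102 - #103 - Depot: 4+9+12+15 = 40
Depot - #101 - #103 - #102 - Depot: 4+19+12+7 = 42
Depot - #102 - #101 - #103 - Depot: 7+9+19+15 = 50
The minimum is 40.
One optimal route: Depot → #101 → #102 → #103 → Depot (or its reverse).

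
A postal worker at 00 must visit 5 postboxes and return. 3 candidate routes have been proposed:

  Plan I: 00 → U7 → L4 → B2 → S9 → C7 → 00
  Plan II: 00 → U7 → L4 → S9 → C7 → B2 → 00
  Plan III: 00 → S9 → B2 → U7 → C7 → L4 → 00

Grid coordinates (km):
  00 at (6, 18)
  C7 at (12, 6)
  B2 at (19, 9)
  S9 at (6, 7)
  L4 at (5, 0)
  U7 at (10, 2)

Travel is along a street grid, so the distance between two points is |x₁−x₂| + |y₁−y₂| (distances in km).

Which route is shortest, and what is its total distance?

Plan I: 20 + 7 + 23 + 15 + 7 + 18 = 90
Plan II: 20 + 7 + 8 + 7 + 10 + 22 = 74
Plan III: 11 + 15 + 16 + 6 + 13 + 19 = 80

74 km — Plan II is the shortest.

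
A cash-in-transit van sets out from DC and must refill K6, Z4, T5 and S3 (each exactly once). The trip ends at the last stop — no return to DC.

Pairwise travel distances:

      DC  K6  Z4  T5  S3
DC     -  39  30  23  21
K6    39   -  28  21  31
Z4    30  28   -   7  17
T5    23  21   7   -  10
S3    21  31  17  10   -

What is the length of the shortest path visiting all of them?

Shortest open route: 66.

There are 4! = 24 possible orderings.
DC → K6 → Z4 → T5 → S3: 39+28+7+10 = 84
DC → K6 → Z4 → S3 → T5: 39+28+17+10 = 94
DC → K6 → T5 → Z4 → S3: 39+21+7+17 = 84
DC → K6 → T5 → S3 → Z4: 39+21+10+17 = 87
DC → K6 → S3 → Z4 → T5: 39+31+17+7 = 94
DC → K6 → S3 → T5 → Z4: 39+31+10+7 = 87
DC → Z4 → K6 → T5 → S3: 30+28+21+10 = 89
DC → Z4 → K6 → S3 → T5: 30+28+31+10 = 99
DC → Z4 → T5 → K6 → S3: 30+7+21+31 = 89
DC → Z4 → T5 → S3 → K6: 30+7+10+31 = 78
DC → Z4 → S3 → K6 → T5: 30+17+31+21 = 99
DC → Z4 → S3 → T5 → K6: 30+17+10+21 = 78
DC → T5 → K6 → Z4 → S3: 23+21+28+17 = 89
DC → T5 → K6 → S3 → Z4: 23+21+31+17 = 92
… (10 more)
DC → S3 → Z4 → T5 → K6: 21+17+7+21 = 66  ← best
The minimum is 66.
One shortest path: DC → S3 → Z4 → T5 → K6.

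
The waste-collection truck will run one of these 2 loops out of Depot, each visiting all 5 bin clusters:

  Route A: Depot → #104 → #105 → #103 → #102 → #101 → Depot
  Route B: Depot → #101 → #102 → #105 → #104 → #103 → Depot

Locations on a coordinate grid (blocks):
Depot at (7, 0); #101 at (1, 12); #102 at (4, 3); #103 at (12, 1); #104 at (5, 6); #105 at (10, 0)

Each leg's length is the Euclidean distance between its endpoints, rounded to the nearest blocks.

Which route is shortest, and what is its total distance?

Route A: 6 + 8 + 2 + 8 + 9 + 13 = 46
Route B: 13 + 9 + 7 + 8 + 9 + 5 = 51

Shortest is Route A, total 46 blocks.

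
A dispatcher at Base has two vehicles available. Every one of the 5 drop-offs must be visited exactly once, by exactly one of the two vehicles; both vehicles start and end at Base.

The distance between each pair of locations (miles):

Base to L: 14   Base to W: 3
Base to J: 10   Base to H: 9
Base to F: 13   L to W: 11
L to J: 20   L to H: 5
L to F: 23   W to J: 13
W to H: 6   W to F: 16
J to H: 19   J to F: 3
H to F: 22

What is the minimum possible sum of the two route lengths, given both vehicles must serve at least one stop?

Minimum combined distance: 54 miles.

Check every non-empty split of the stops between the two vehicles; for each half take its own optimal tour:
  {L} + {W, J, H, F}: 28 + 44 = 72
  {W} + {L, J, H, F}: 6 + 50 = 56
  {L, W} + {J, H, F}: 28 + 44 = 72
  {J} + {L, W, H, F}: 20 + 50 = 70
  {L, J} + {W, H, F}: 44 + 44 = 88
  {W, J} + {L, H, F}: 26 + 50 = 76
  … (15 splits in total)
  {L, W, H} + {J, F}: 28 + 26 = 54  ← best
Best: vehicle 1 Base → L → H → W → Base = 28; vehicle 2 Base → J → F → Base = 26; combined 54.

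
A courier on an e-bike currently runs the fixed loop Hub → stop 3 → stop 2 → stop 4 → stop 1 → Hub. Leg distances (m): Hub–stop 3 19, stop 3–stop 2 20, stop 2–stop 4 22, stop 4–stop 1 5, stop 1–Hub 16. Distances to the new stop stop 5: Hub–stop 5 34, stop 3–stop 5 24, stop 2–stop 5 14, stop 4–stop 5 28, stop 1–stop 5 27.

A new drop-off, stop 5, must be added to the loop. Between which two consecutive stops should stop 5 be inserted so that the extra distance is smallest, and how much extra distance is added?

Insertion cost between consecutive stops i–j is d(i,stop 5) + d(stop 5,j) − d(i,j):
  between Hub and stop 3: 34 + 24 − 19 = 39
  between stop 3 and stop 2: 24 + 14 − 20 = 18
  between stop 2 and stop 4: 14 + 28 − 22 = 20
  between stop 4 and stop 1: 28 + 27 − 5 = 50
  between stop 1 and Hub: 27 + 34 − 16 = 45
Cheapest insertion is between stop 3 and stop 2, adding 18.
New total = 82 + 18 = 100.

Adding 18 m by placing stop 5 on the stop 3–stop 2 leg.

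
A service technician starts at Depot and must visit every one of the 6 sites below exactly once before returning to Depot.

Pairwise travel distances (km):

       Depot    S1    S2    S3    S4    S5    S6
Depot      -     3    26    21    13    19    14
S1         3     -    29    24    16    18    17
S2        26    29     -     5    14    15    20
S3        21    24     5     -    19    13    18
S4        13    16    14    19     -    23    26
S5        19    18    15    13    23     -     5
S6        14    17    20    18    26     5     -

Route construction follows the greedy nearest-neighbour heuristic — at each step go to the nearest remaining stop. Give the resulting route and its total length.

Nearest-neighbour total = 70 km; route Depot → S1 → S4 → S2 → S3 → S5 → S6 → Depot.

From Depot: distances to unvisited — S1=3, S4=13, S6=14, S5=19, S3=21, S2=26. Nearest is S1 (3).
From S1: distances to unvisited — S4=16, S6=17, S5=18, S3=24, S2=29. Nearest is S4 (16).
From S4: distances to unvisited — S2=14, S3=19, S5=23, S6=26. Nearest is S2 (14).
From S2: distances to unvisited — S3=5, S5=15, S6=20. Nearest is S3 (5).
From S3: distances to unvisited — S5=13, S6=18. Nearest is S5 (13).
From S5: distances to unvisited — S6=5. Nearest is S6 (5).
Return S6→Depot: 14.
Total = 3 + 16 + 14 + 5 + 13 + 5 + 14 = 70.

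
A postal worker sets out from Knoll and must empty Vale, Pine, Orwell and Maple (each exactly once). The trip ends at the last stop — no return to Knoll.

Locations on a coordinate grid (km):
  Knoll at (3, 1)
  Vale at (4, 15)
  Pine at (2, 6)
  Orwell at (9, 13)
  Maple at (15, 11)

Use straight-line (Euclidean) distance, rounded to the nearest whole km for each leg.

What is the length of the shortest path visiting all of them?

Minimum one-way distance = 25 km.

There are 4! = 24 possible orderings.
Knoll → Vale → Pine → Orwell → Maple: 14+9+10+6 = 39
Knoll → Vale → Pine → Maple → Orwell: 14+9+14+6 = 43
Knoll → Vale → Orwell → Pine → Maple: 14+5+10+14 = 43
Knoll → Vale → Orwell → Maple → Pine: 14+5+6+14 = 39
Knoll → Vale → Maple → Pine → Orwell: 14+12+14+10 = 50
Knoll → Vale → Maple → Orwell → Pine: 14+12+6+10 = 42
Knoll → Pine → Vale → Orwell → Maple: 5+9+5+6 = 25
Knoll → Pine → Vale → Maple → Orwell: 5+9+12+6 = 32
Knoll → Pine → Orwell → Vale → Maple: 5+10+5+12 = 32
Knoll → Pine → Orwell → Maple → Vale: 5+10+6+12 = 33
Knoll → Pine → Maple → Vale → Orwell: 5+14+12+5 = 36
Knoll → Pine → Maple → Orwell → Vale: 5+14+6+5 = 30
Knoll → Orwell → Vale → Pine → Maple: 13+5+9+14 = 41
Knoll → Orwell → Vale → Maple → Pine: 13+5+12+14 = 44
… (10 more)
The minimum is 25.
One shortest path: Knoll → Pine → Vale → Orwell → Maple.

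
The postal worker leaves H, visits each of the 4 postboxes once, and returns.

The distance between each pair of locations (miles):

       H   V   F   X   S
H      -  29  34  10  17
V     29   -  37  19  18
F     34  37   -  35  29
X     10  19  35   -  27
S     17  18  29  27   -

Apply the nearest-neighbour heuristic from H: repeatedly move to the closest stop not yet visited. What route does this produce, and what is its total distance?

At H the remaining stops are X 10, S 17, V 29, F 34; go to X.
At X the remaining stops are V 19, S 27, F 35; go to V.
At V the remaining stops are S 18, F 37; go to S.
At S the remaining stops are F 29; go to F.
Return F→H: 34.
Total = 10 + 19 + 18 + 29 + 34 = 110.

Nearest-neighbour total = 110 miles; route H → X → V → S → F → H.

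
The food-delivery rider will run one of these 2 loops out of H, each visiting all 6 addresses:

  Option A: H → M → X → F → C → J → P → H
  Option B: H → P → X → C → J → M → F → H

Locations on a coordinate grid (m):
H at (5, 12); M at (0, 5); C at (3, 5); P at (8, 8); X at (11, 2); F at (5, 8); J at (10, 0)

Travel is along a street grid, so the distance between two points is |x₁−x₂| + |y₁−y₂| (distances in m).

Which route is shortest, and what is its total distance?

66 m — Option B is the shortest.

Option A: 12 + 14 + 12 + 5 + 12 + 10 + 7 = 72
Option B: 7 + 9 + 11 + 12 + 15 + 8 + 4 = 66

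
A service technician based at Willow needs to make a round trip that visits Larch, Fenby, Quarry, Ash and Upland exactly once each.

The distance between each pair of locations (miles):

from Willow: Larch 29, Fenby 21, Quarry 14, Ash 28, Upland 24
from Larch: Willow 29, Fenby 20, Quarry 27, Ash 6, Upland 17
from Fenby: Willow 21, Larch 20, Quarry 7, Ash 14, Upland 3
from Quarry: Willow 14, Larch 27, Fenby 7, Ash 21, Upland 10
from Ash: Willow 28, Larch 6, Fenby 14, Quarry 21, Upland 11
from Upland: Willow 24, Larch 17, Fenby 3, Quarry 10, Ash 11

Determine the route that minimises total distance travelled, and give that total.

With 5 stops there are 5!/2 = 60 distinct round trips (a route and its reverse cost the same).
Willow - Larch - Fenby - Quarry - Ash - Upland - Willow: 29+20+7+21+11+24 = 112
Willow - Larch - Fenby - Quarry - Upland - Ash - Willow: 29+20+7+10+11+28 = 105
Willow - Larch - Fenby - Ash - Quarry - Upland - Willow: 29+20+14+21+10+24 = 118
Willow - Larch - Fenby - Ash - Upland - Quarry - Willow: 29+20+14+11+10+14 = 98
Willow - Larch - Fenby - Upland - Quarry - Ash - Willow: 29+20+3+10+21+28 = 111
Willow - Larch - Fenby - Upland - Ash - Quarry - Willow: 29+20+3+11+21+14 = 98
Willow - Larch - Quarry - Fenby - Ash - Upland - Willow: 29+27+7+14+11+24 = 112
Willow - Larch - Quarry - Fenby - Upland - Ash - Willow: 29+27+7+3+11+28 = 105
Willow - Larch - Quarry - Ash - Fenby - Upland - Willow: 29+27+21+14+3+24 = 118
Willow - Larch - Quarry - Ash - Upland - Fenby - Willow: 29+27+21+11+3+21 = 112
Willow - Larch - Quarry - Upland - Fenby - Ash - Willow: 29+27+10+3+14+28 = 111
Willow - Larch - Quarry - Upland - Ash - Fenby - Willow: 29+27+10+11+14+21 = 112
Willow - Larch - Ash - Fenby - Quarry - Upland - Willow: 29+6+14+7+10+24 = 90
Willow - Larch - Ash - Fenby - Upland - Quarry - Willow: 29+6+14+3+10+14 = 76
… (46 more)
Willow - Larch - Ash - Upland - Fenby - Quarry - Willow: 29+6+11+3+7+14 = 70  ← best
The minimum is 70.
One optimal route: Willow → Larch → Ash → Upland → Fenby → Quarry → Willow (or its reverse).

Shortest round trip = 70 miles.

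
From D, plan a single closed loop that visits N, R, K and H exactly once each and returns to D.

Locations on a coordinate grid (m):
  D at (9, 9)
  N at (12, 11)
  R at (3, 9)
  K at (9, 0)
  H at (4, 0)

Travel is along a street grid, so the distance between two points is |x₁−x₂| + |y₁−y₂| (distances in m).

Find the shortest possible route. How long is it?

Minimum total distance: 40 m.

There are 12 distinct closed tours to check (reversals are equivalent).
D - N - R - K - H - D: 5+11+15+5+14 = 50
D - N - R - H - K - D: 5+11+10+5+9 = 40
D - N - K - R - H - D: 5+14+15+10+14 = 58
D - N - K - H - R - D: 5+14+5+10+6 = 40
D - N - H - R - K - D: 5+19+10+15+9 = 58
D - N - H - K - R - D: 5+19+5+15+6 = 50
D - R - N - K - H - D: 6+11+14+5+14 = 50
D - R - N - H - K - D: 6+11+19+5+9 = 50
D - R - K - N - H - D: 6+15+14+19+14 = 68
D - R - H - N - K - D: 6+10+19+14+9 = 58
D - K - N - R - H - D: 9+14+11+10+14 = 58
D - K - R - N - H - D: 9+15+11+19+14 = 68
The minimum is 40.
One optimal route: D → N → R → H → K → D (or its reverse).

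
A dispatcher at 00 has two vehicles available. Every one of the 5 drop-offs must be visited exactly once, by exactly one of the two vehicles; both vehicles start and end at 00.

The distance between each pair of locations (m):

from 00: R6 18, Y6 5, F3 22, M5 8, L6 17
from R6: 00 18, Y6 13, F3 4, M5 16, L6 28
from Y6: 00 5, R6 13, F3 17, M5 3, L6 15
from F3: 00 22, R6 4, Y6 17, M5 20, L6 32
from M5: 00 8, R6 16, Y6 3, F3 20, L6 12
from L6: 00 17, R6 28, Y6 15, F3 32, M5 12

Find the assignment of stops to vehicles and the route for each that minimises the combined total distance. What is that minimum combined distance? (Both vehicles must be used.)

There are 2^4 − 1 = 15 ways to divide the 5 stops into two non-empty groups. For each, the best each vehicle can do is its own shortest tour through its group:
  {R6} + {Y6, F3, M5, L6}: 36 + 71 = 107
  {Y6} + {R6, F3, M5, L6}: 10 + 71 = 81
  {R6, Y6} + {F3, M5, L6}: 36 + 71 = 107
  {F3} + {R6, Y6, M5, L6}: 44 + 63 = 107
  {R6, F3} + {Y6, M5, L6}: 44 + 37 = 81
  {Y6, F3} + {R6, M5, L6}: 44 + 63 = 107
  … (15 splits in total)
Best: vehicle 1 00 → Y6 → 00 = 10; vehicle 2 00 → R6 → F3 → M5 → L6 → 00 = 71; combined 81.

81 m — the smallest possible combined total.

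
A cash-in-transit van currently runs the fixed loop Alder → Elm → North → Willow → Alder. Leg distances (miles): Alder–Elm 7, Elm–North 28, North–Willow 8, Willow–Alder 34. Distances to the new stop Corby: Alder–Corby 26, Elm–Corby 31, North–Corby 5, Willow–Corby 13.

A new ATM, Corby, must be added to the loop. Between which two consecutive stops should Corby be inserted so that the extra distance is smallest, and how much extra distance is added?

Adding 5 miles by placing Corby on the Willow–Alder leg.

Insertion cost between consecutive stops i–j is d(i,Corby) + d(Corby,j) − d(i,j):
  between Alder and Elm: 26 + 31 − 7 = 50
  between Elm and North: 31 + 5 − 28 = 8
  between North and Willow: 5 + 13 − 8 = 10
  between Willow and Alder: 13 + 26 − 34 = 5
Cheapest insertion is between Willow and Alder, adding 5.
New total = 77 + 5 = 82.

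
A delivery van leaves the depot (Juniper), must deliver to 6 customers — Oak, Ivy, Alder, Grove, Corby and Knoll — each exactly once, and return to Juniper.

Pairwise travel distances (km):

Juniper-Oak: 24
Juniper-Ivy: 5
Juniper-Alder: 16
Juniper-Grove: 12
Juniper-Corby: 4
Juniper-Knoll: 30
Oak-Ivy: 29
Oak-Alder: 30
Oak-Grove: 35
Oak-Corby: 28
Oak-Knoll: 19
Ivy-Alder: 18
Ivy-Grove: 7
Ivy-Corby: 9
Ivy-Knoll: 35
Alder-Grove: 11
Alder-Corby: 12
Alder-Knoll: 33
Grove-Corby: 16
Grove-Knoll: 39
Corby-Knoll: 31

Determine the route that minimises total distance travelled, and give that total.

Minimum total distance: 107 km.

With 6 stops there are 6!/2 = 360 distinct round trips (a route and its reverse cost the same).
Juniper-Oak-Ivy-Alder-Grove-Corby-Knoll-Juniper: 24+29+18+11+16+31+30 = 159
Juniper-Oak-Ivy-Alder-Grove-Knoll-Corby-Juniper: 24+29+18+11+39+31+4 = 156
Juniper-Oak-Ivy-Alder-Corby-Grove-Knoll-Juniper: 24+29+18+12+16+39+30 = 168
Juniper-Oak-Ivy-Alder-Corby-Knoll-Grove-Juniper: 24+29+18+12+31+39+12 = 165
Juniper-Oak-Ivy-Alder-Knoll-Grove-Corby-Juniper: 24+29+18+33+39+16+4 = 163
Juniper-Oak-Ivy-Alder-Knoll-Corby-Grove-Juniper: 24+29+18+33+31+16+12 = 163
Juniper-Oak-Ivy-Grove-Alder-Corby-Knoll-Juniper: 24+29+7+11+12+31+30 = 144
Juniper-Oak-Ivy-Grove-Alder-Knoll-Corby-Juniper: 24+29+7+11+33+31+4 = 139
… (352 more)
Juniper-Oak-Knoll-Alder-Grove-Ivy-Corby-Juniper: 24+19+33+11+7+9+4 = 107  ← best
The minimum is 107.
One optimal route: Juniper → Oak → Knoll → Alder → Grove → Ivy → Corby → Juniper (or its reverse).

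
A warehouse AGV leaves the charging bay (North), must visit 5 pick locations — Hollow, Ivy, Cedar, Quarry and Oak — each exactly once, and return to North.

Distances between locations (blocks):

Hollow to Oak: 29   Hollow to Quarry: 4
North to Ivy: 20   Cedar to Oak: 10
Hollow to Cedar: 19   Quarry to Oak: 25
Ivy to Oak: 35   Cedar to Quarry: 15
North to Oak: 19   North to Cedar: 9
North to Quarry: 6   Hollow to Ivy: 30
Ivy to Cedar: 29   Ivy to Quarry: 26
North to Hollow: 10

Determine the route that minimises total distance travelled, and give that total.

94 blocks — the shortest possible round trip.

North-Hollow-Ivy-Cedar-Quarry-Oak-North: 10+30+29+15+25+19 = 128
North-Hollow-Ivy-Cedar-Oak-Quarry-North: 10+30+29+10+25+6 = 110
North-Hollow-Ivy-Quarry-Cedar-Oak-North: 10+30+26+15+10+19 = 110
North-Hollow-Ivy-Quarry-Oak-Cedar-North: 10+30+26+25+10+9 = 110
North-Hollow-Ivy-Oak-Cedar-Quarry-North: 10+30+35+10+15+6 = 106
North-Hollow-Ivy-Oak-Quarry-Cedar-North: 10+30+35+25+15+9 = 124
North-Hollow-Cedar-Ivy-Quarry-Oak-North: 10+19+29+26+25+19 = 128
North-Hollow-Cedar-Ivy-Oak-Quarry-North: 10+19+29+35+25+6 = 124
North-Hollow-Cedar-Quarry-Ivy-Oak-North: 10+19+15+26+35+19 = 124
North-Hollow-Cedar-Quarry-Oak-Ivy-North: 10+19+15+25+35+20 = 124
North-Hollow-Cedar-Oak-Ivy-Quarry-North: 10+19+10+35+26+6 = 106
North-Hollow-Cedar-Oak-Quarry-Ivy-North: 10+19+10+25+26+20 = 110
North-Hollow-Quarry-Ivy-Cedar-Oak-North: 10+4+26+29+10+19 = 98
North-Hollow-Quarry-Ivy-Oak-Cedar-North: 10+4+26+35+10+9 = 94
… (46 more)
The minimum is 94.
One optimal route: North → Hollow → Quarry → Ivy → Oak → Cedar → North (or its reverse).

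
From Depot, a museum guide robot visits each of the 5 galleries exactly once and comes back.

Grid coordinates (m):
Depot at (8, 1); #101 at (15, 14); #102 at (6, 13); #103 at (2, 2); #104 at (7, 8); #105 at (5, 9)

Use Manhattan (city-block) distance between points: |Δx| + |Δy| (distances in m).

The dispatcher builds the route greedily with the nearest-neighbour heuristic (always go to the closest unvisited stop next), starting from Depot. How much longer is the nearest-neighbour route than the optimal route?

From Depot: #103=7, #104=8, #105=11, #102=14, #101=20 → choose #103 (7).
From #103: #105=10, #104=11, #102=15, #101=25 → choose #105 (10).
From #105: #104=3, #102=5, #101=15 → choose #104 (3).
From #104: #102=6, #101=14 → choose #102 (6).
From #102: #101=10 → choose #101 (10).
NN route Depot → #103 → #105 → #104 → #102 → #101 → Depot costs 56.
Optimal: Depot → #103 → #105 → #102 → #101 → #104 → Depot costs 54 (by enumerating all 60 distinct tours).
Excess = 56 − 54 = 2.

2 m longer than the optimal tour.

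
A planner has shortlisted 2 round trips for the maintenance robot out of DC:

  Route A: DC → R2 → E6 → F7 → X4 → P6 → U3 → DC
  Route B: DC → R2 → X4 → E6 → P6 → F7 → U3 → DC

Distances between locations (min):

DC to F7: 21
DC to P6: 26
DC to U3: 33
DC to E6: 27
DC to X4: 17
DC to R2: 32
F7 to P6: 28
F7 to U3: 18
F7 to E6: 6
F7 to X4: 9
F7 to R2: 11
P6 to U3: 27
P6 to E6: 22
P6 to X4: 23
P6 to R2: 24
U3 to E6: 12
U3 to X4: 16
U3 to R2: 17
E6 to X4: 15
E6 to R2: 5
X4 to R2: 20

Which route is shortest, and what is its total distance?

Shortest is Route A, total 135 min.

Route A: 32 + 5 + 6 + 9 + 23 + 27 + 33 = 135
Route B: 32 + 20 + 15 + 22 + 28 + 18 + 33 = 168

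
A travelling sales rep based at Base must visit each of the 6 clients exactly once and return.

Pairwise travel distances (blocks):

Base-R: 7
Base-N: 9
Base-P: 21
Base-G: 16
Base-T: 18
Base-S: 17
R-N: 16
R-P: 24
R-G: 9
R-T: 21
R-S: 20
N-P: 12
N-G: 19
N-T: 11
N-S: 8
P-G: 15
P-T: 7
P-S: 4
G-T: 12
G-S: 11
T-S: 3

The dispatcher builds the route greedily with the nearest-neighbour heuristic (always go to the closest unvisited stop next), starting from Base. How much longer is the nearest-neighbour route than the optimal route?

The nearest-neighbour route is 2 blocks longer than optimal.

Base: R=7, N=9, G=16, S=17, T=18, P=21 ⇒ R
R: G=9, N=16, S=20, T=21, P=24 ⇒ G
G: S=11, T=12, P=15, N=19 ⇒ S
S: T=3, P=4, N=8 ⇒ T
T: P=7, N=11 ⇒ P
P: N=12 ⇒ N
NN route Base → R → G → S → T → P → N → Base costs 58.
Optimal: Base → R → G → T → P → S → N → Base costs 56 (by enumerating all 360 distinct tours).
Excess = 58 − 56 = 2.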